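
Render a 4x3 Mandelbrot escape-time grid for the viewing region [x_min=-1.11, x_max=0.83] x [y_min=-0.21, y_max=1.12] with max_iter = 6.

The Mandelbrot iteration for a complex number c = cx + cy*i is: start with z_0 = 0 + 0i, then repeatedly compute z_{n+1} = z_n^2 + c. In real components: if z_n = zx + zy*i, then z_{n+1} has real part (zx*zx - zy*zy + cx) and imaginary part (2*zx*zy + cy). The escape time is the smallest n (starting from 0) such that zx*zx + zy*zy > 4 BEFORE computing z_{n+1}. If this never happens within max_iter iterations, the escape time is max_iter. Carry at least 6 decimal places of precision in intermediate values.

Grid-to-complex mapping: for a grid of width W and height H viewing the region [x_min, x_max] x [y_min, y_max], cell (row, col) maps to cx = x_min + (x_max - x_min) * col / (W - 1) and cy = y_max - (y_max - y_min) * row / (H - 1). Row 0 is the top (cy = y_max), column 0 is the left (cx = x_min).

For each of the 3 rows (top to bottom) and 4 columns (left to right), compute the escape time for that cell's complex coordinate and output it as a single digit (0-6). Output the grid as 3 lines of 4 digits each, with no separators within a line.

(row=0, col=0): c = -1.1100 + 1.1200i → escape time 3
(row=0, col=1): c = -0.4633 + 1.1200i → escape time 4
(row=0, col=2): c = 0.1833 + 1.1200i → escape time 3
(row=0, col=3): c = 0.8300 + 1.1200i → escape time 2
(row=1, col=0): c = -1.1100 + 0.4550i → escape time 5
(row=1, col=1): c = -0.4633 + 0.4550i → escape time 6
(row=1, col=2): c = 0.1833 + 0.4550i → escape time 6
(row=1, col=3): c = 0.8300 + 0.4550i → escape time 3
(row=2, col=0): c = -1.1100 + -0.2100i → escape time 6
(row=2, col=1): c = -0.4633 + -0.2100i → escape time 6
(row=2, col=2): c = 0.1833 + -0.2100i → escape time 6
(row=2, col=3): c = 0.8300 + -0.2100i → escape time 3

Answer: 3432
5663
6663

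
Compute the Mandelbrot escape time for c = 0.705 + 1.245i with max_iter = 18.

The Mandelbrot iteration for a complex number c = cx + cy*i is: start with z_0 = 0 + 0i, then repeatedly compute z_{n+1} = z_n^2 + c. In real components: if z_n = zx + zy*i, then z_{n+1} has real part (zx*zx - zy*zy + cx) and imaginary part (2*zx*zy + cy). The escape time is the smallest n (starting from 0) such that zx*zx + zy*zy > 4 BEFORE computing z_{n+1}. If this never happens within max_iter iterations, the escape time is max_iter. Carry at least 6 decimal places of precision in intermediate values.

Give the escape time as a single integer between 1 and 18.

z_0 = 0 + 0i, c = 0.7050 + 1.2450i
Iter 1: z = 0.7050 + 1.2450i, |z|^2 = 2.0471
Iter 2: z = -0.3480 + 3.0004i, |z|^2 = 9.1238
Escaped at iteration 2

Answer: 2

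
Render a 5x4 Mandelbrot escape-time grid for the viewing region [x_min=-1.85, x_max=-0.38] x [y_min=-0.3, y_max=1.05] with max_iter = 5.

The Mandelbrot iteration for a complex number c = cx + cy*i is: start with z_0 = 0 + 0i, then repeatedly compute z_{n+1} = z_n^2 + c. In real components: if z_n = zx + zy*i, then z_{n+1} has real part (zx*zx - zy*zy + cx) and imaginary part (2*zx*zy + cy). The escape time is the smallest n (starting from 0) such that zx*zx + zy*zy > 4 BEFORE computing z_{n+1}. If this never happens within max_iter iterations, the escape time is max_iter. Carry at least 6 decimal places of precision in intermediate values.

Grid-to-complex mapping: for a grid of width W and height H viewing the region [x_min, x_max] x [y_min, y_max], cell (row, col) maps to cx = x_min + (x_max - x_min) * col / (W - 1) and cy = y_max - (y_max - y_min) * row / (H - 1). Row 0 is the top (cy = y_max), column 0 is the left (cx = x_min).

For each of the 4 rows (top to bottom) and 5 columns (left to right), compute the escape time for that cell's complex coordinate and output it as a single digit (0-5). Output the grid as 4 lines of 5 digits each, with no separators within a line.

Answer: 12334
23455
45555
35555

Derivation:
(row=0, col=0): c = -1.8500 + 1.0500i → escape time 1
(row=0, col=1): c = -1.4825 + 1.0500i → escape time 2
(row=0, col=2): c = -1.1150 + 1.0500i → escape time 3
(row=0, col=3): c = -0.7475 + 1.0500i → escape time 3
(row=0, col=4): c = -0.3800 + 1.0500i → escape time 4
(row=1, col=0): c = -1.8500 + 0.6000i → escape time 2
(row=1, col=1): c = -1.4825 + 0.6000i → escape time 3
(row=1, col=2): c = -1.1150 + 0.6000i → escape time 4
(row=1, col=3): c = -0.7475 + 0.6000i → escape time 5
(row=1, col=4): c = -0.3800 + 0.6000i → escape time 5
(row=2, col=0): c = -1.8500 + 0.1500i → escape time 4
(row=2, col=1): c = -1.4825 + 0.1500i → escape time 5
(row=2, col=2): c = -1.1150 + 0.1500i → escape time 5
(row=2, col=3): c = -0.7475 + 0.1500i → escape time 5
(row=2, col=4): c = -0.3800 + 0.1500i → escape time 5
(row=3, col=0): c = -1.8500 + -0.3000i → escape time 3
(row=3, col=1): c = -1.4825 + -0.3000i → escape time 5
(row=3, col=2): c = -1.1150 + -0.3000i → escape time 5
(row=3, col=3): c = -0.7475 + -0.3000i → escape time 5
(row=3, col=4): c = -0.3800 + -0.3000i → escape time 5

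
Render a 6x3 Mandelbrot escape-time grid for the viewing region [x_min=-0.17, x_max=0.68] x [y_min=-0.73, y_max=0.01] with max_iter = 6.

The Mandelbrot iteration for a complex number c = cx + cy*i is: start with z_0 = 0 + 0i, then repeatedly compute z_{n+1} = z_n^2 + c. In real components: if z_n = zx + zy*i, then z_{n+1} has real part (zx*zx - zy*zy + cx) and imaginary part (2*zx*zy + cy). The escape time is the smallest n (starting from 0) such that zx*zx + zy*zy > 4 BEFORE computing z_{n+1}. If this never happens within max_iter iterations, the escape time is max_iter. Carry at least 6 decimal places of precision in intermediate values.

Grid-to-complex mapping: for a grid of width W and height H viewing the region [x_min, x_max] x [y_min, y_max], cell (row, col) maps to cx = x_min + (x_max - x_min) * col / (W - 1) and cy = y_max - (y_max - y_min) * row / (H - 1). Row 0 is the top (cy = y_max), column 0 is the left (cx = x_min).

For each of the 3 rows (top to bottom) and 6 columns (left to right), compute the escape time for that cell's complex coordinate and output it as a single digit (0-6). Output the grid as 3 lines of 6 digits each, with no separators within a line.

(row=0, col=0): c = -0.1700 + 0.0100i → escape time 6
(row=0, col=1): c = 0.0000 + 0.0100i → escape time 6
(row=0, col=2): c = 0.1700 + 0.0100i → escape time 6
(row=0, col=3): c = 0.3400 + 0.0100i → escape time 6
(row=0, col=4): c = 0.5100 + 0.0100i → escape time 5
(row=0, col=5): c = 0.6800 + 0.0100i → escape time 4
(row=1, col=0): c = -0.1700 + -0.3600i → escape time 6
(row=1, col=1): c = 0.0000 + -0.3600i → escape time 6
(row=1, col=2): c = 0.1700 + -0.3600i → escape time 6
(row=1, col=3): c = 0.3400 + -0.3600i → escape time 6
(row=1, col=4): c = 0.5100 + -0.3600i → escape time 5
(row=1, col=5): c = 0.6800 + -0.3600i → escape time 3
(row=2, col=0): c = -0.1700 + -0.7300i → escape time 6
(row=2, col=1): c = 0.0000 + -0.7300i → escape time 6
(row=2, col=2): c = 0.1700 + -0.7300i → escape time 6
(row=2, col=3): c = 0.3400 + -0.7300i → escape time 5
(row=2, col=4): c = 0.5100 + -0.7300i → escape time 3
(row=2, col=5): c = 0.6800 + -0.7300i → escape time 3

Answer: 666654
666653
666533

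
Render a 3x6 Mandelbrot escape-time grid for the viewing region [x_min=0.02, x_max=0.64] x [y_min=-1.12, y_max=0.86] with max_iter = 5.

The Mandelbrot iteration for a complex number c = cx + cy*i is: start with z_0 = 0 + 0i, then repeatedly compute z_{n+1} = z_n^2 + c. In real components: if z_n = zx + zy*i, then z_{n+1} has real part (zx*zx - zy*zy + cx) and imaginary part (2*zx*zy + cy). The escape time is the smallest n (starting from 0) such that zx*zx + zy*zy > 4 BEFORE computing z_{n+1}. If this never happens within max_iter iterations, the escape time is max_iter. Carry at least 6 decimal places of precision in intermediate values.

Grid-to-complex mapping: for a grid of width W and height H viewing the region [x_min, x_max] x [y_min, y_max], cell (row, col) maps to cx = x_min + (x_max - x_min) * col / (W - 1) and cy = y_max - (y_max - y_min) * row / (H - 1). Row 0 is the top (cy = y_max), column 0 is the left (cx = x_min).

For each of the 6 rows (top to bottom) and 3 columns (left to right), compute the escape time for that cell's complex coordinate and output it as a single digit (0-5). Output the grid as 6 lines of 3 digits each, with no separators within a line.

Answer: 543
553
554
554
553
422

Derivation:
(row=0, col=0): c = 0.0200 + 0.8600i → escape time 5
(row=0, col=1): c = 0.3300 + 0.8600i → escape time 4
(row=0, col=2): c = 0.6400 + 0.8600i → escape time 3
(row=1, col=0): c = 0.0200 + 0.4640i → escape time 5
(row=1, col=1): c = 0.3300 + 0.4640i → escape time 5
(row=1, col=2): c = 0.6400 + 0.4640i → escape time 3
(row=2, col=0): c = 0.0200 + 0.0680i → escape time 5
(row=2, col=1): c = 0.3300 + 0.0680i → escape time 5
(row=2, col=2): c = 0.6400 + 0.0680i → escape time 4
(row=3, col=0): c = 0.0200 + -0.3280i → escape time 5
(row=3, col=1): c = 0.3300 + -0.3280i → escape time 5
(row=3, col=2): c = 0.6400 + -0.3280i → escape time 4
(row=4, col=0): c = 0.0200 + -0.7240i → escape time 5
(row=4, col=1): c = 0.3300 + -0.7240i → escape time 5
(row=4, col=2): c = 0.6400 + -0.7240i → escape time 3
(row=5, col=0): c = 0.0200 + -1.1200i → escape time 4
(row=5, col=1): c = 0.3300 + -1.1200i → escape time 2
(row=5, col=2): c = 0.6400 + -1.1200i → escape time 2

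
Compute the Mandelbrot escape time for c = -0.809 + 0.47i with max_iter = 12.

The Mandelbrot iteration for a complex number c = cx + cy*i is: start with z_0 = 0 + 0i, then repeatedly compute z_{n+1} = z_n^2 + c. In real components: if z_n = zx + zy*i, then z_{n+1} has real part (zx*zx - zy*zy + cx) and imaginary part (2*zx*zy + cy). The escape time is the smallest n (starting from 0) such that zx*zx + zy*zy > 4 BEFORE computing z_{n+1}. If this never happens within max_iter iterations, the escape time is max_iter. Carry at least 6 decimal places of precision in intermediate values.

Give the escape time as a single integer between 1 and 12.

z_0 = 0 + 0i, c = -0.8090 + 0.4700i
Iter 1: z = -0.8090 + 0.4700i, |z|^2 = 0.8754
Iter 2: z = -0.3754 + -0.2905i, |z|^2 = 0.2253
Iter 3: z = -0.7524 + 0.6881i, |z|^2 = 1.0396
Iter 4: z = -0.7163 + -0.5655i, |z|^2 = 0.8329
Iter 5: z = -0.6156 + 1.2801i, |z|^2 = 2.0177
Iter 6: z = -2.0687 + -1.1062i, |z|^2 = 5.5031
Escaped at iteration 6

Answer: 6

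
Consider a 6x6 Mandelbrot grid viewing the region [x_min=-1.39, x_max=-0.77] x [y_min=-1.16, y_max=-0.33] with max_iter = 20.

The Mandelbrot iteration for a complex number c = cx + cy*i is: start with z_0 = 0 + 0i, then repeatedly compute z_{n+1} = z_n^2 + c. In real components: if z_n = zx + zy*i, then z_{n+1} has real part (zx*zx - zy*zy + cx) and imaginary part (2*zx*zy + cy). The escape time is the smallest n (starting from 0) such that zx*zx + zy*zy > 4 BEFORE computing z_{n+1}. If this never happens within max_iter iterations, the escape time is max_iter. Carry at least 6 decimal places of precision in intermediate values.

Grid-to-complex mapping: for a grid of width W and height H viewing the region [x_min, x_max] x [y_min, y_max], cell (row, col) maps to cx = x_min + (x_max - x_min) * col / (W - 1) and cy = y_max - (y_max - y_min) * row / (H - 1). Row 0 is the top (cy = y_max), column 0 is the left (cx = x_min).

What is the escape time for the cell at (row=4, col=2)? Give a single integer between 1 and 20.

z_0 = 0 + 0i, c = -1.1420 + -0.9940i
Iter 1: z = -1.1420 + -0.9940i, |z|^2 = 2.2922
Iter 2: z = -0.8259 + 1.2763i, |z|^2 = 2.3110
Iter 3: z = -2.0889 + -3.1021i, |z|^2 = 13.9865
Escaped at iteration 3

Answer: 3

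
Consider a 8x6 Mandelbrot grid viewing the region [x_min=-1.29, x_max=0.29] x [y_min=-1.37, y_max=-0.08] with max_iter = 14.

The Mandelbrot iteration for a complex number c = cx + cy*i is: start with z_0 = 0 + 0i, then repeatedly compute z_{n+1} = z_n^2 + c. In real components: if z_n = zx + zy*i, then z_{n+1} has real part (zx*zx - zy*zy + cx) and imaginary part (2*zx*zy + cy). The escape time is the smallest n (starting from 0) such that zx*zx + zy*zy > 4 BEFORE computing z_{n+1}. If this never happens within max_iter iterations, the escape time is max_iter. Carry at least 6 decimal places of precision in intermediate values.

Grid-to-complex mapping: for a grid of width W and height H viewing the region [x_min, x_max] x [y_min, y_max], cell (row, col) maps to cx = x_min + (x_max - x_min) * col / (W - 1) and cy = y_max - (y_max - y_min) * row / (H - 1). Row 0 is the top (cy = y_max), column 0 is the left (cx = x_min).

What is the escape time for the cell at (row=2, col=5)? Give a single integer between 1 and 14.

Answer: 14

Derivation:
z_0 = 0 + 0i, c = -0.1614 + -0.5960i
Iter 1: z = -0.1614 + -0.5960i, |z|^2 = 0.3813
Iter 2: z = -0.4906 + -0.4036i, |z|^2 = 0.4035
Iter 3: z = -0.0836 + -0.2000i, |z|^2 = 0.0470
Iter 4: z = -0.1944 + -0.5625i, |z|^2 = 0.3543
Iter 5: z = -0.4401 + -0.3772i, |z|^2 = 0.3360
Iter 6: z = -0.1101 + -0.2640i, |z|^2 = 0.0818
Iter 7: z = -0.2190 + -0.5379i, |z|^2 = 0.3373
Iter 8: z = -0.4028 + -0.3604i, |z|^2 = 0.2921
Iter 9: z = -0.1291 + -0.3057i, |z|^2 = 0.1101
Iter 10: z = -0.2382 + -0.5171i, |z|^2 = 0.3241
Iter 11: z = -0.3721 + -0.3497i, |z|^2 = 0.2607
Iter 12: z = -0.1453 + -0.3358i, |z|^2 = 0.1339
Iter 13: z = -0.2531 + -0.4984i, |z|^2 = 0.3125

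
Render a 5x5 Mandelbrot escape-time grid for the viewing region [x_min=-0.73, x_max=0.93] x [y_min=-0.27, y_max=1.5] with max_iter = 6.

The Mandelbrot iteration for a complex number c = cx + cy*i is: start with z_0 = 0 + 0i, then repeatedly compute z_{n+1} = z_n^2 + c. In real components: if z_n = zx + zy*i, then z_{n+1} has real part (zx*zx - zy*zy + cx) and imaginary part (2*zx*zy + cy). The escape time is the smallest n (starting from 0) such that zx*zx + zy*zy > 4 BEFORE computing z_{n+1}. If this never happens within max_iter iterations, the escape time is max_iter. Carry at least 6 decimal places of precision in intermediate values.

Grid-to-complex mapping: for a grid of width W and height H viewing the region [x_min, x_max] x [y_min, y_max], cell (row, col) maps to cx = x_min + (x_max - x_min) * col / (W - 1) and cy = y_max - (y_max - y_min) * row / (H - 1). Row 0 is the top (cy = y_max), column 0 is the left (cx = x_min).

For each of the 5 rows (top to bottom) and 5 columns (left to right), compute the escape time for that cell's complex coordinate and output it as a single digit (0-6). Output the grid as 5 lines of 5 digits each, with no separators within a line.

(row=0, col=0): c = -0.7300 + 1.5000i → escape time 2
(row=0, col=1): c = -0.3150 + 1.5000i → escape time 2
(row=0, col=2): c = 0.1000 + 1.5000i → escape time 2
(row=0, col=3): c = 0.5150 + 1.5000i → escape time 2
(row=0, col=4): c = 0.9300 + 1.5000i → escape time 2
(row=1, col=0): c = -0.7300 + 1.0575i → escape time 3
(row=1, col=1): c = -0.3150 + 1.0575i → escape time 5
(row=1, col=2): c = 0.1000 + 1.0575i → escape time 4
(row=1, col=3): c = 0.5150 + 1.0575i → escape time 2
(row=1, col=4): c = 0.9300 + 1.0575i → escape time 2
(row=2, col=0): c = -0.7300 + 0.6150i → escape time 6
(row=2, col=1): c = -0.3150 + 0.6150i → escape time 6
(row=2, col=2): c = 0.1000 + 0.6150i → escape time 6
(row=2, col=3): c = 0.5150 + 0.6150i → escape time 4
(row=2, col=4): c = 0.9300 + 0.6150i → escape time 2
(row=3, col=0): c = -0.7300 + 0.1725i → escape time 6
(row=3, col=1): c = -0.3150 + 0.1725i → escape time 6
(row=3, col=2): c = 0.1000 + 0.1725i → escape time 6
(row=3, col=3): c = 0.5150 + 0.1725i → escape time 5
(row=3, col=4): c = 0.9300 + 0.1725i → escape time 3
(row=4, col=0): c = -0.7300 + -0.2700i → escape time 6
(row=4, col=1): c = -0.3150 + -0.2700i → escape time 6
(row=4, col=2): c = 0.1000 + -0.2700i → escape time 6
(row=4, col=3): c = 0.5150 + -0.2700i → escape time 5
(row=4, col=4): c = 0.9300 + -0.2700i → escape time 3

Answer: 22222
35422
66642
66653
66653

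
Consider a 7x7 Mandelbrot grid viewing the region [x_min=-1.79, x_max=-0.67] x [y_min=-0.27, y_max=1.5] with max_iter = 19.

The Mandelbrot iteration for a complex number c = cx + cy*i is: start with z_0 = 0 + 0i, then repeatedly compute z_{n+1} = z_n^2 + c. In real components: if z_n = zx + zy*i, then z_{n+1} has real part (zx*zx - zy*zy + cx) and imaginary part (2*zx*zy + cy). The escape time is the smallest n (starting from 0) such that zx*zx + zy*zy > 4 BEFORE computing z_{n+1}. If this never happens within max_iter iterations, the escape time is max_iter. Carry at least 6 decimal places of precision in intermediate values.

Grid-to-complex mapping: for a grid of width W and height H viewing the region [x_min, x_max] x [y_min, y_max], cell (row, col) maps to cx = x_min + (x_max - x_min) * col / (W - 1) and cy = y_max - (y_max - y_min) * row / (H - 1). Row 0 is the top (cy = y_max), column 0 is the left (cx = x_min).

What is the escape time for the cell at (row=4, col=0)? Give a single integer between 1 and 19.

z_0 = 0 + 0i, c = -1.7900 + 0.3200i
Iter 1: z = -1.7900 + 0.3200i, |z|^2 = 3.3065
Iter 2: z = 1.3117 + -0.8256i, |z|^2 = 2.4022
Iter 3: z = -0.7511 + -1.8459i, |z|^2 = 3.9714
Iter 4: z = -4.6332 + 3.0927i, |z|^2 = 31.0313
Escaped at iteration 4

Answer: 4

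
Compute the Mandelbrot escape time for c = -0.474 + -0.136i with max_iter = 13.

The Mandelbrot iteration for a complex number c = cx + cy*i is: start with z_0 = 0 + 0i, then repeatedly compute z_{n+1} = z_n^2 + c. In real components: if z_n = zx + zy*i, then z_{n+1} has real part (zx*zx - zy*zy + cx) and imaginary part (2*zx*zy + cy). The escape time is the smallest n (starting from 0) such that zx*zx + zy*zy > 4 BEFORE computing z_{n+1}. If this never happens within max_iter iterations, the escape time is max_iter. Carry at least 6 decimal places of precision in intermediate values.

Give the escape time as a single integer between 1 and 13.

Answer: 13

Derivation:
z_0 = 0 + 0i, c = -0.4740 + -0.1360i
Iter 1: z = -0.4740 + -0.1360i, |z|^2 = 0.2432
Iter 2: z = -0.2678 + -0.0071i, |z|^2 = 0.0718
Iter 3: z = -0.4023 + -0.1322i, |z|^2 = 0.1793
Iter 4: z = -0.3296 + -0.0296i, |z|^2 = 0.1095
Iter 5: z = -0.3662 + -0.1165i, |z|^2 = 0.1477
Iter 6: z = -0.3534 + -0.0507i, |z|^2 = 0.1275
Iter 7: z = -0.3516 + -0.1002i, |z|^2 = 0.1337
Iter 8: z = -0.3604 + -0.0656i, |z|^2 = 0.1342
Iter 9: z = -0.3484 + -0.0888i, |z|^2 = 0.1293
Iter 10: z = -0.3605 + -0.0742i, |z|^2 = 0.1354
Iter 11: z = -0.3496 + -0.0825i, |z|^2 = 0.1290
Iter 12: z = -0.3586 + -0.0783i, |z|^2 = 0.1347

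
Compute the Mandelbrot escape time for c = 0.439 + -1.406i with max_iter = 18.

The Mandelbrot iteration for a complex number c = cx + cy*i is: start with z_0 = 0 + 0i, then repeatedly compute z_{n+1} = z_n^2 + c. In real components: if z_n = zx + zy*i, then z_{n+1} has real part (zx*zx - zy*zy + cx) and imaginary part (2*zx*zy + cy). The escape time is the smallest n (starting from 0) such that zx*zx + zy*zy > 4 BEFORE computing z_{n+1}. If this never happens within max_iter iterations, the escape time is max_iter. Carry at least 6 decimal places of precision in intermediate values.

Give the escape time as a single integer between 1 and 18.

Answer: 2

Derivation:
z_0 = 0 + 0i, c = 0.4390 + -1.4060i
Iter 1: z = 0.4390 + -1.4060i, |z|^2 = 2.1696
Iter 2: z = -1.3451 + -2.6405i, |z|^2 = 8.7814
Escaped at iteration 2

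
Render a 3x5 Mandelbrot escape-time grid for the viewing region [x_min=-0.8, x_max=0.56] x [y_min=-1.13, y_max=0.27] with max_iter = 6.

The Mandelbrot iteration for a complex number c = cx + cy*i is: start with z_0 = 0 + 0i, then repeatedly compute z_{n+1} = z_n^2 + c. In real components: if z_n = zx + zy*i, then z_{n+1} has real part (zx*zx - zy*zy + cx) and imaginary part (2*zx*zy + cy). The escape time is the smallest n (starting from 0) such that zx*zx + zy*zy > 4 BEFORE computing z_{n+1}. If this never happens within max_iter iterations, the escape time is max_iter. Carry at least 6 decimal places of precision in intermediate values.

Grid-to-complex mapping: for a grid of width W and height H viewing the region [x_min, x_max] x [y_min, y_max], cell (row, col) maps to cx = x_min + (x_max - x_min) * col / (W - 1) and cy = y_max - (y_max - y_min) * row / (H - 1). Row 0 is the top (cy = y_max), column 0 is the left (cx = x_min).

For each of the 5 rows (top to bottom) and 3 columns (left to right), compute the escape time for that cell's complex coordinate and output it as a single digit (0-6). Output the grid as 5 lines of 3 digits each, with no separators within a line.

(row=0, col=0): c = -0.8000 + 0.2700i → escape time 6
(row=0, col=1): c = -0.1200 + 0.2700i → escape time 6
(row=0, col=2): c = 0.5600 + 0.2700i → escape time 4
(row=1, col=0): c = -0.8000 + -0.0800i → escape time 6
(row=1, col=1): c = -0.1200 + -0.0800i → escape time 6
(row=1, col=2): c = 0.5600 + -0.0800i → escape time 4
(row=2, col=0): c = -0.8000 + -0.4300i → escape time 6
(row=2, col=1): c = -0.1200 + -0.4300i → escape time 6
(row=2, col=2): c = 0.5600 + -0.4300i → escape time 4
(row=3, col=0): c = -0.8000 + -0.7800i → escape time 4
(row=3, col=1): c = -0.1200 + -0.7800i → escape time 6
(row=3, col=2): c = 0.5600 + -0.7800i → escape time 3
(row=4, col=0): c = -0.8000 + -1.1300i → escape time 3
(row=4, col=1): c = -0.1200 + -1.1300i → escape time 5
(row=4, col=2): c = 0.5600 + -1.1300i → escape time 2

Answer: 664
664
664
463
352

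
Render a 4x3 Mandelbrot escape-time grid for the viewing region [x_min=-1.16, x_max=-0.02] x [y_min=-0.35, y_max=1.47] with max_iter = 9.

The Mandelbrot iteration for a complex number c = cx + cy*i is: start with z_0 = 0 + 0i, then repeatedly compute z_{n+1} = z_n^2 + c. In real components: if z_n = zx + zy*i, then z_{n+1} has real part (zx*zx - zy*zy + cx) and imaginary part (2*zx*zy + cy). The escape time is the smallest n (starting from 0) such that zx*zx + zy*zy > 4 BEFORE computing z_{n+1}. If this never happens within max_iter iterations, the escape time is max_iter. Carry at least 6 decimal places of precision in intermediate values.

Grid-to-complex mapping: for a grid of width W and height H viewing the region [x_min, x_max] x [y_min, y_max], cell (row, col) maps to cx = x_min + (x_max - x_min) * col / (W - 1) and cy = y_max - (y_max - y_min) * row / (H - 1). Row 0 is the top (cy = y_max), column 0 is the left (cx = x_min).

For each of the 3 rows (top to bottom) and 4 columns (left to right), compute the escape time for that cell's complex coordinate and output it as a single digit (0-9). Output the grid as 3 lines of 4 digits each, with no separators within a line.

Answer: 2222
4699
9899

Derivation:
(row=0, col=0): c = -1.1600 + 1.4700i → escape time 2
(row=0, col=1): c = -0.7800 + 1.4700i → escape time 2
(row=0, col=2): c = -0.4000 + 1.4700i → escape time 2
(row=0, col=3): c = -0.0200 + 1.4700i → escape time 2
(row=1, col=0): c = -1.1600 + 0.5600i → escape time 4
(row=1, col=1): c = -0.7800 + 0.5600i → escape time 6
(row=1, col=2): c = -0.4000 + 0.5600i → escape time 9
(row=1, col=3): c = -0.0200 + 0.5600i → escape time 9
(row=2, col=0): c = -1.1600 + -0.3500i → escape time 9
(row=2, col=1): c = -0.7800 + -0.3500i → escape time 8
(row=2, col=2): c = -0.4000 + -0.3500i → escape time 9
(row=2, col=3): c = -0.0200 + -0.3500i → escape time 9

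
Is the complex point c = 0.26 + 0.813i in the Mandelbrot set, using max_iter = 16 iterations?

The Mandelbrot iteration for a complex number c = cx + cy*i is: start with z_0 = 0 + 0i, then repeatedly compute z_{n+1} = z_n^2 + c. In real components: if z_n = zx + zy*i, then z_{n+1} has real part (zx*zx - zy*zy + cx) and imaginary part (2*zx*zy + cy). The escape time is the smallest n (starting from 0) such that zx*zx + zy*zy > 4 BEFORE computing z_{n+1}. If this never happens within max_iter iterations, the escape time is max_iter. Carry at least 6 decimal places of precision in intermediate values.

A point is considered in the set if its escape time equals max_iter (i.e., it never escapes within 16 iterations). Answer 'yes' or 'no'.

z_0 = 0 + 0i, c = 0.2600 + 0.8130i
Iter 1: z = 0.2600 + 0.8130i, |z|^2 = 0.7286
Iter 2: z = -0.3334 + 1.2358i, |z|^2 = 1.6382
Iter 3: z = -1.1560 + -0.0109i, |z|^2 = 1.3364
Iter 4: z = 1.5961 + 0.8383i, |z|^2 = 3.2504
Iter 5: z = 2.1050 + 3.4890i, |z|^2 = 16.6039
Escaped at iteration 5

Answer: no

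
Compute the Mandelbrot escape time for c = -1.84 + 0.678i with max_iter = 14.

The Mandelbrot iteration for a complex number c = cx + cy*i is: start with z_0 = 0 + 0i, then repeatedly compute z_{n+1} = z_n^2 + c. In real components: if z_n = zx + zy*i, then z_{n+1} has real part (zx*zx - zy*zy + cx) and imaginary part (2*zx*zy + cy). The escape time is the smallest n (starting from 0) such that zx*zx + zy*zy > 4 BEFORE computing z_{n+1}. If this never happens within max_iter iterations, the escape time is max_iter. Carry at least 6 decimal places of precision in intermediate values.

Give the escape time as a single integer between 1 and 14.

Answer: 2

Derivation:
z_0 = 0 + 0i, c = -1.8400 + 0.6780i
Iter 1: z = -1.8400 + 0.6780i, |z|^2 = 3.8453
Iter 2: z = 1.0859 + -1.8170i, |z|^2 = 4.4808
Escaped at iteration 2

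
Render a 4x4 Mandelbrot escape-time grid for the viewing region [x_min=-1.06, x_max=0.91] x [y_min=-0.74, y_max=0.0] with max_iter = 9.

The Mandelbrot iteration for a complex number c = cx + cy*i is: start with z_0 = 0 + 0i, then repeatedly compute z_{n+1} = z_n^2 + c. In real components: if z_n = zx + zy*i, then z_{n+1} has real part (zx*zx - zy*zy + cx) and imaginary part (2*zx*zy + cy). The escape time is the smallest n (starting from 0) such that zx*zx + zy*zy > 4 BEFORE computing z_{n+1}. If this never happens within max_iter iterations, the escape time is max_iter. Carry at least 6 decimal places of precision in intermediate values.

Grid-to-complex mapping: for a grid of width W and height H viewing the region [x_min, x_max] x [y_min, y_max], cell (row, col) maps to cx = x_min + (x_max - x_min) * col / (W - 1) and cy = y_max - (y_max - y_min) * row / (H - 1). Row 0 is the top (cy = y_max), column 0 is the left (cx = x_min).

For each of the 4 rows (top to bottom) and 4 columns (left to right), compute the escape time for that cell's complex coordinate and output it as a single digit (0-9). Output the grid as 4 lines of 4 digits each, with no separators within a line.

Answer: 9993
9993
5992
3762

Derivation:
(row=0, col=0): c = -1.0600 + 0.0000i → escape time 9
(row=0, col=1): c = -0.4033 + 0.0000i → escape time 9
(row=0, col=2): c = 0.2533 + 0.0000i → escape time 9
(row=0, col=3): c = 0.9100 + 0.0000i → escape time 3
(row=1, col=0): c = -1.0600 + -0.2467i → escape time 9
(row=1, col=1): c = -0.4033 + -0.2467i → escape time 9
(row=1, col=2): c = 0.2533 + -0.2467i → escape time 9
(row=1, col=3): c = 0.9100 + -0.2467i → escape time 3
(row=2, col=0): c = -1.0600 + -0.4933i → escape time 5
(row=2, col=1): c = -0.4033 + -0.4933i → escape time 9
(row=2, col=2): c = 0.2533 + -0.4933i → escape time 9
(row=2, col=3): c = 0.9100 + -0.4933i → escape time 2
(row=3, col=0): c = -1.0600 + -0.7400i → escape time 3
(row=3, col=1): c = -0.4033 + -0.7400i → escape time 7
(row=3, col=2): c = 0.2533 + -0.7400i → escape time 6
(row=3, col=3): c = 0.9100 + -0.7400i → escape time 2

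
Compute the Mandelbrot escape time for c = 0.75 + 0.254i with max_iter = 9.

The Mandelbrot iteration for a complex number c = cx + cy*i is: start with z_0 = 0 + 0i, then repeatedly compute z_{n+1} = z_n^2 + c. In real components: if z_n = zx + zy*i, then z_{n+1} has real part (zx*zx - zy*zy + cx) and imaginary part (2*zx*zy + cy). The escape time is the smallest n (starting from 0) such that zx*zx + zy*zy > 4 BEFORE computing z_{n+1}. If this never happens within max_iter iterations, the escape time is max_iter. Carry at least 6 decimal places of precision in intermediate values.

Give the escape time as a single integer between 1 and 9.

Answer: 3

Derivation:
z_0 = 0 + 0i, c = 0.7500 + 0.2540i
Iter 1: z = 0.7500 + 0.2540i, |z|^2 = 0.6270
Iter 2: z = 1.2480 + 0.6350i, |z|^2 = 1.9607
Iter 3: z = 1.9042 + 1.8389i, |z|^2 = 7.0078
Escaped at iteration 3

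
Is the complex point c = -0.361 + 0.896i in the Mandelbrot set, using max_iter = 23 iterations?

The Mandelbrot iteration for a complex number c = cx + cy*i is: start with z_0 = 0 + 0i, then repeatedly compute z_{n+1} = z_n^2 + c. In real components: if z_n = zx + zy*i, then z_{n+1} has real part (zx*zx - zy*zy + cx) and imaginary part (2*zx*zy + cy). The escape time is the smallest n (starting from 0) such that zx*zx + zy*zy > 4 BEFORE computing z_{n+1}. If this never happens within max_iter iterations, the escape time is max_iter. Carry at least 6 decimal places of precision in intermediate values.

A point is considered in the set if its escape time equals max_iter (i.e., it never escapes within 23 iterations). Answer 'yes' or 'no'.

Answer: no

Derivation:
z_0 = 0 + 0i, c = -0.3610 + 0.8960i
Iter 1: z = -0.3610 + 0.8960i, |z|^2 = 0.9331
Iter 2: z = -1.0335 + 0.2491i, |z|^2 = 1.1302
Iter 3: z = 0.6451 + 0.3811i, |z|^2 = 0.5614
Iter 4: z = -0.0902 + 1.3877i, |z|^2 = 1.9339
Iter 5: z = -2.2786 + 0.6458i, |z|^2 = 5.6092
Escaped at iteration 5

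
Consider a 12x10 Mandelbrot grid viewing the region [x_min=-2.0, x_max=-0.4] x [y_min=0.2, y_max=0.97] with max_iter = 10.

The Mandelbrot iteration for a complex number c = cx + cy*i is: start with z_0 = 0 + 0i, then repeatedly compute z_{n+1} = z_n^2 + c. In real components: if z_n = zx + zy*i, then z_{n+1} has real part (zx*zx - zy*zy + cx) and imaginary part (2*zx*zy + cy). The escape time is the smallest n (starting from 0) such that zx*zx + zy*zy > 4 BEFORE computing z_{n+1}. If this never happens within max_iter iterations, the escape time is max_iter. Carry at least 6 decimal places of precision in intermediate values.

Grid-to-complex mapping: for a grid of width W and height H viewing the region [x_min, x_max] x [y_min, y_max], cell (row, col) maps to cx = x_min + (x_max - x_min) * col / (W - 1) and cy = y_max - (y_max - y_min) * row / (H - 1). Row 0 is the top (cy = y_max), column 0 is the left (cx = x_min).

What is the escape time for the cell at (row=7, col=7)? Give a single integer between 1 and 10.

z_0 = 0 + 0i, c = -0.9818 + 0.3711i
Iter 1: z = -0.9818 + 0.3711i, |z|^2 = 1.1017
Iter 2: z = -0.1556 + -0.3576i, |z|^2 = 0.1521
Iter 3: z = -1.0855 + 0.4824i, |z|^2 = 1.4110
Iter 4: z = -0.0362 + -0.6761i, |z|^2 = 0.4585
Iter 5: z = -1.4377 + 0.4201i, |z|^2 = 2.2434
Iter 6: z = 0.9087 + -0.8367i, |z|^2 = 1.5257
Iter 7: z = -0.8562 + -1.1494i, |z|^2 = 2.0543
Iter 8: z = -1.5700 + 2.3394i, |z|^2 = 7.9378
Escaped at iteration 8

Answer: 8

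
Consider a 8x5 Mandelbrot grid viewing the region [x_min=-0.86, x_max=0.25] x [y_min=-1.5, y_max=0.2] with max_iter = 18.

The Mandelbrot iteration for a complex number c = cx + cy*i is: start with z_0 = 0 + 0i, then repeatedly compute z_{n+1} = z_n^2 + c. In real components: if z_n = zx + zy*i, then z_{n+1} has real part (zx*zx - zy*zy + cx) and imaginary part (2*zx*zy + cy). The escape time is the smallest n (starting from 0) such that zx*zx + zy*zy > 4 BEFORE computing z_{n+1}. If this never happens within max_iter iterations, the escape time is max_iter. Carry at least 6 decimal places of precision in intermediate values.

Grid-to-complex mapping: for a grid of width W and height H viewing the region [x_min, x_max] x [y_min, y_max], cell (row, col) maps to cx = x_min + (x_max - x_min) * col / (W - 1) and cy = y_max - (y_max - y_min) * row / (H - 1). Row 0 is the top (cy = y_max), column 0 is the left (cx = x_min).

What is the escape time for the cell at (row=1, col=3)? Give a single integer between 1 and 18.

z_0 = 0 + 0i, c = -0.3843 + -0.2250i
Iter 1: z = -0.3843 + -0.2250i, |z|^2 = 0.1983
Iter 2: z = -0.2872 + -0.0521i, |z|^2 = 0.0852
Iter 3: z = -0.3045 + -0.1951i, |z|^2 = 0.1308
Iter 4: z = -0.3296 + -0.1062i, |z|^2 = 0.1199
Iter 5: z = -0.2869 + -0.1550i, |z|^2 = 0.1063
Iter 6: z = -0.3260 + -0.1361i, |z|^2 = 0.1248
Iter 7: z = -0.2965 + -0.1363i, |z|^2 = 0.1065
Iter 8: z = -0.3149 + -0.1442i, |z|^2 = 0.1200
Iter 9: z = -0.3059 + -0.1342i, |z|^2 = 0.1116
Iter 10: z = -0.3087 + -0.1429i, |z|^2 = 0.1157
Iter 11: z = -0.3094 + -0.1368i, |z|^2 = 0.1144
Iter 12: z = -0.3073 + -0.1404i, |z|^2 = 0.1141
Iter 13: z = -0.3096 + -0.1387i, |z|^2 = 0.1151
Iter 14: z = -0.3077 + -0.1391i, |z|^2 = 0.1140
Iter 15: z = -0.3090 + -0.1394i, |z|^2 = 0.1149
Iter 16: z = -0.3083 + -0.1389i, |z|^2 = 0.1143
Iter 17: z = -0.3085 + -0.1394i, |z|^2 = 0.1146

Answer: 18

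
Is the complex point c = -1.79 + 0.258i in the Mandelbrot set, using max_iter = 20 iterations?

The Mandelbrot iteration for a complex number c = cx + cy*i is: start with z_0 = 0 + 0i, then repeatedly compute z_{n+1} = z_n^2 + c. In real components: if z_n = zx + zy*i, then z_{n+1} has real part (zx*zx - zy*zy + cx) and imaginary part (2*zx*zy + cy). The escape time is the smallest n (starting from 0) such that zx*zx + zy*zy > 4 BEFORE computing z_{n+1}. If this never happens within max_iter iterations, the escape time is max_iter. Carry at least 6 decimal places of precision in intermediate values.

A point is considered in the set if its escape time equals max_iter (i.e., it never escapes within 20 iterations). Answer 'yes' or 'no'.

Answer: no

Derivation:
z_0 = 0 + 0i, c = -1.7900 + 0.2580i
Iter 1: z = -1.7900 + 0.2580i, |z|^2 = 3.2707
Iter 2: z = 1.3475 + -0.6656i, |z|^2 = 2.2589
Iter 3: z = -0.4172 + -1.5359i, |z|^2 = 2.5332
Iter 4: z = -3.9751 + 1.5397i, |z|^2 = 18.1717
Escaped at iteration 4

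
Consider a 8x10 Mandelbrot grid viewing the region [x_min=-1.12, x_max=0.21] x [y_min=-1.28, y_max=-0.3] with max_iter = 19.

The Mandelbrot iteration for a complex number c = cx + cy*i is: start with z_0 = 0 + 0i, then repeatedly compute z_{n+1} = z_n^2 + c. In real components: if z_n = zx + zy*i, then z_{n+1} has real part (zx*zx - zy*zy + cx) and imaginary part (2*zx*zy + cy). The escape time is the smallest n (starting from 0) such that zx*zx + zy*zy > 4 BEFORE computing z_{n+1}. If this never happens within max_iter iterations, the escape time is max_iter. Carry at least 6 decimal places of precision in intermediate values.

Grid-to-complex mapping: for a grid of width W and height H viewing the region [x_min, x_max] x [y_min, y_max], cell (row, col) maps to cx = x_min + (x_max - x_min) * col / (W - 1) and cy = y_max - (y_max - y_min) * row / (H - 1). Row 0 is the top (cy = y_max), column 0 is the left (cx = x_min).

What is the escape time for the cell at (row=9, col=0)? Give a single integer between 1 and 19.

Answer: 2

Derivation:
z_0 = 0 + 0i, c = -1.1200 + -1.2800i
Iter 1: z = -1.1200 + -1.2800i, |z|^2 = 2.8928
Iter 2: z = -1.5040 + 1.5872i, |z|^2 = 4.7812
Escaped at iteration 2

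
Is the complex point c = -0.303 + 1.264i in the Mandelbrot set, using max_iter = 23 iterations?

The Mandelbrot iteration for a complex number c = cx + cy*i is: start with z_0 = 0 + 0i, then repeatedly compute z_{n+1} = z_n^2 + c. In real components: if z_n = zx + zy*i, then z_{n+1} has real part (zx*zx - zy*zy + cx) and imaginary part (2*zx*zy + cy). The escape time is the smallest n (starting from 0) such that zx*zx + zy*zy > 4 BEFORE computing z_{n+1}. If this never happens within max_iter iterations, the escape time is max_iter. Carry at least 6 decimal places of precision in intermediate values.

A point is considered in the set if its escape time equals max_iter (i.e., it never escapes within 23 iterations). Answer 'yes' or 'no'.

Answer: no

Derivation:
z_0 = 0 + 0i, c = -0.3030 + 1.2640i
Iter 1: z = -0.3030 + 1.2640i, |z|^2 = 1.6895
Iter 2: z = -1.8089 + 0.4980i, |z|^2 = 3.5201
Iter 3: z = 2.7211 + -0.5377i, |z|^2 = 7.6933
Escaped at iteration 3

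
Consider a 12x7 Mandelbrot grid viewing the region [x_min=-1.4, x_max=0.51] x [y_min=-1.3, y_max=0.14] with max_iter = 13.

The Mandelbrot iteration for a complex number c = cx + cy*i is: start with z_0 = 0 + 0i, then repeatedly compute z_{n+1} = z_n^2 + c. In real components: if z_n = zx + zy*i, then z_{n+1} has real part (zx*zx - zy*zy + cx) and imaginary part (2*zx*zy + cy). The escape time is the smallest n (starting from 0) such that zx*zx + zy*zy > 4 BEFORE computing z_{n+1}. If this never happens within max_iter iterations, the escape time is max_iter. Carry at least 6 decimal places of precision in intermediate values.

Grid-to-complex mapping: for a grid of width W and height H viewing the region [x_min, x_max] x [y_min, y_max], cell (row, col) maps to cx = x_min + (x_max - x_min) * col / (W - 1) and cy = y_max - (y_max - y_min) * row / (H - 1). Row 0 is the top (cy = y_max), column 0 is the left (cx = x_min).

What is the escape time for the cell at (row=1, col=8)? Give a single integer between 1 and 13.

z_0 = 0 + 0i, c = -0.0109 + -0.1000i
Iter 1: z = -0.0109 + -0.1000i, |z|^2 = 0.0101
Iter 2: z = -0.0208 + -0.0978i, |z|^2 = 0.0100
Iter 3: z = -0.0200 + -0.0959i, |z|^2 = 0.0096
Iter 4: z = -0.0197 + -0.0962i, |z|^2 = 0.0096
Iter 5: z = -0.0198 + -0.0962i, |z|^2 = 0.0096
Iter 6: z = -0.0198 + -0.0962i, |z|^2 = 0.0096
Iter 7: z = -0.0198 + -0.0962i, |z|^2 = 0.0096
Iter 8: z = -0.0198 + -0.0962i, |z|^2 = 0.0096
Iter 9: z = -0.0198 + -0.0962i, |z|^2 = 0.0096
Iter 10: z = -0.0198 + -0.0962i, |z|^2 = 0.0096
Iter 11: z = -0.0198 + -0.0962i, |z|^2 = 0.0096
Iter 12: z = -0.0198 + -0.0962i, |z|^2 = 0.0096

Answer: 13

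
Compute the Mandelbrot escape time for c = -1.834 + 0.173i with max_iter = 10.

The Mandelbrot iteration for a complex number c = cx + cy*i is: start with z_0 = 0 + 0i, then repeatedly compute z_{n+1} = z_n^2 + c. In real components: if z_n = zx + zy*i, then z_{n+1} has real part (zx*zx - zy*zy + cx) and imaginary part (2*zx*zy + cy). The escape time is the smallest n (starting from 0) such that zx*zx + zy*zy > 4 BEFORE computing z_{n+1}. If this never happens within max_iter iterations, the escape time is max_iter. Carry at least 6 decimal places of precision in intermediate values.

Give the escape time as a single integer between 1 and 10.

z_0 = 0 + 0i, c = -1.8340 + 0.1730i
Iter 1: z = -1.8340 + 0.1730i, |z|^2 = 3.3935
Iter 2: z = 1.4996 + -0.4616i, |z|^2 = 2.4619
Iter 3: z = 0.2018 + -1.2113i, |z|^2 = 1.5081
Iter 4: z = -3.2606 + -0.3160i, |z|^2 = 10.7315
Escaped at iteration 4

Answer: 4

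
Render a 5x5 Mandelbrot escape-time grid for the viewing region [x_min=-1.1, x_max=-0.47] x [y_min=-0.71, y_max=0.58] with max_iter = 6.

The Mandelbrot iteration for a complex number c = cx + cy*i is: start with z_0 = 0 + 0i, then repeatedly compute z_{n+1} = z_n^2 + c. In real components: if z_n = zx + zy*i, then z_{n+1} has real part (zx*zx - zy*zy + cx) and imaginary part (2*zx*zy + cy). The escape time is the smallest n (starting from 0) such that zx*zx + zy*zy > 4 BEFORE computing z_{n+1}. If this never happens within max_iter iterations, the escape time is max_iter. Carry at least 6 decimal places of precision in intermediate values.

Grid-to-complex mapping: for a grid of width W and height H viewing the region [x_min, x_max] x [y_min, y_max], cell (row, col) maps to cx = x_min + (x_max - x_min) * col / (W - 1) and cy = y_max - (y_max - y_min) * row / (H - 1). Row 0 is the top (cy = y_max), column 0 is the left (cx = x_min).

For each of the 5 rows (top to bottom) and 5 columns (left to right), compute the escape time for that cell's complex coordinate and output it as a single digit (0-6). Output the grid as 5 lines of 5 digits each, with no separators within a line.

Answer: 45566
66666
66666
66666
34466

Derivation:
(row=0, col=0): c = -1.1000 + 0.5800i → escape time 4
(row=0, col=1): c = -0.9425 + 0.5800i → escape time 5
(row=0, col=2): c = -0.7850 + 0.5800i → escape time 5
(row=0, col=3): c = -0.6275 + 0.5800i → escape time 6
(row=0, col=4): c = -0.4700 + 0.5800i → escape time 6
(row=1, col=0): c = -1.1000 + 0.2575i → escape time 6
(row=1, col=1): c = -0.9425 + 0.2575i → escape time 6
(row=1, col=2): c = -0.7850 + 0.2575i → escape time 6
(row=1, col=3): c = -0.6275 + 0.2575i → escape time 6
(row=1, col=4): c = -0.4700 + 0.2575i → escape time 6
(row=2, col=0): c = -1.1000 + -0.0650i → escape time 6
(row=2, col=1): c = -0.9425 + -0.0650i → escape time 6
(row=2, col=2): c = -0.7850 + -0.0650i → escape time 6
(row=2, col=3): c = -0.6275 + -0.0650i → escape time 6
(row=2, col=4): c = -0.4700 + -0.0650i → escape time 6
(row=3, col=0): c = -1.1000 + -0.3875i → escape time 6
(row=3, col=1): c = -0.9425 + -0.3875i → escape time 6
(row=3, col=2): c = -0.7850 + -0.3875i → escape time 6
(row=3, col=3): c = -0.6275 + -0.3875i → escape time 6
(row=3, col=4): c = -0.4700 + -0.3875i → escape time 6
(row=4, col=0): c = -1.1000 + -0.7100i → escape time 3
(row=4, col=1): c = -0.9425 + -0.7100i → escape time 4
(row=4, col=2): c = -0.7850 + -0.7100i → escape time 4
(row=4, col=3): c = -0.6275 + -0.7100i → escape time 6
(row=4, col=4): c = -0.4700 + -0.7100i → escape time 6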